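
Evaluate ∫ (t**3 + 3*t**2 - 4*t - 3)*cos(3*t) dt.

Use integration by parts with u = t**3 + 3*t**2 - 4*t - 3, dv = cos(3*t) dt, so v = sin(3*t)/3.
Apply parts 3 times (tabular method): alternate signs, differentiate u down to 0, integrate dv up.

t**3*sin(3*t)/3 + t**2*sin(3*t) + t**2*cos(3*t)/3 - 14*t*sin(3*t)/9 + 2*t*cos(3*t)/3 - 11*sin(3*t)/9 - 14*cos(3*t)/27 + C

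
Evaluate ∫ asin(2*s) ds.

s*asin(2*s) + sqrt(-4*s**2 + 1)/2 + C

Use integration by parts with u = arcsin(2*s), dv = ds.
Then du = 2/sqrt(-4*s**2 + 1) ds.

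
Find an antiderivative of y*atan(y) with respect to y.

Use integration by parts with u = arctan(y), dv = y dy.
Then du = 1/(y**2 + 1) dy.

y**2*atan(y)/2 - y/2 + atan(y)/2 + C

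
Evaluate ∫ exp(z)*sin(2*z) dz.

exp(z)*sin(2*z)/5 - 2*exp(z)*cos(2*z)/5 + C

Let I denote the integral. Integrate by parts with u = sin(2*z), dv = exp(z) dz, so v = exp(z): I = exp(z)*sin(2*z) − 2·∫ exp(z)*cos(2*z) dz.
Apply parts again with u = cos(2*z), dv = exp(z) dz: ∫ exp(z)*cos(2*z) dz = exp(z)*cos(2*z) + 2·I. Substituting back brings back I: I = exp(z)*sin(2*z) - 2*exp(z)*cos(2*z) − 4·I.
Solving for I: (1 + 4)·I equals the remaining terms, so I = (1/5)·(exp(z)*sin(2*z) - 2*exp(z)*cos(2*z)).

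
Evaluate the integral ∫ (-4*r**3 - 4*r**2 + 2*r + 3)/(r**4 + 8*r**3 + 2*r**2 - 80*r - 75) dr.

Factor the denominator: (r - 3)*(r + 1)*(r + 5)**2.
Partial-fraction decomposition: -885/(256*(r + 5)) + 393/(32*(r + 5)**2) - 1/(64*(r + 1)) - 135/(256*(r - 3)).
Integrate each term; A/(r−a) gives A·log|r−a|; A/(r−a)² gives −A/(r−a).

-135*log(r - 3)/256 - log(r + 1)/64 - 885*log(r + 5)/256 - 393/(32*r + 160) + C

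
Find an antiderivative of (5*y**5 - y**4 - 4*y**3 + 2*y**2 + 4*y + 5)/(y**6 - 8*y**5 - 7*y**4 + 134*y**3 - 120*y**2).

Factor the denominator: y**2*(y - 6)*(y - 5)*(y - 1)*(y + 4).
Partial-fraction decomposition: 5099/(7200*(y + 4)) + 11/(100*(y - 1)) - 583/(36*(y - 5)) + 36821/(1800*(y - 6)) - 23/(288*y) - 1/(24*y**2).
Integrate each term; A/(y−a) gives A·log|y−a|; A/(y−a)² gives −A/(y−a).

-23*log(y)/288 + 36821*log(y - 6)/1800 - 583*log(y - 5)/36 + 11*log(y - 1)/100 + 5099*log(y + 4)/7200 + 1/(24*y) + C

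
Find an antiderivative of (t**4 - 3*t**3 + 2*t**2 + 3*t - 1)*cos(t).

t**4*sin(t) - 3*t**3*sin(t) + 4*t**3*cos(t) - 10*t**2*sin(t) - 9*t**2*cos(t) + 21*t*sin(t) - 20*t*cos(t) + 19*sin(t) + 21*cos(t) + C

Use integration by parts with u = t**4 - 3*t**3 + 2*t**2 + 3*t - 1, dv = cos(t) dt, so v = sin(t).
Apply parts 4 times (tabular method): alternate signs, differentiate u down to 0, integrate dv up.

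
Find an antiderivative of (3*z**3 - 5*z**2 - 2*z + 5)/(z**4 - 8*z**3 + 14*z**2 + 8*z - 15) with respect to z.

Factor the denominator: (z - 5)*(z - 3)*(z - 1)*(z + 1).
Partial-fraction decomposition: 1/(48*(z + 1)) + 1/(16*(z - 1)) - 35/(16*(z - 3)) + 245/(48*(z - 5)).
Integrate each term: A/(z−a) contributes A·log|z−a|.

245*log(z - 5)/48 - 35*log(z - 3)/16 + log(z - 1)/16 + log(z + 1)/48 + C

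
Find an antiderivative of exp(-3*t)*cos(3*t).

exp(-3*t)*sin(3*t)/6 - exp(-3*t)*cos(3*t)/6 + C

Let I denote the integral. Integrate by parts with u = cos(3*t), dv = exp(-3*t) dt, so v = -exp(-3*t)/3: I = -exp(-3*t)*cos(3*t)/3 − ∫ exp(-3*t)*sin(3*t) dt.
Apply parts again with u = sin(3*t), dv = exp(-3*t) dt: ∫ exp(-3*t)*sin(3*t) dt = -exp(-3*t)*sin(3*t)/3 + I. Substituting back brings back I: I = exp(-3*t)*sin(3*t)/3 - exp(-3*t)*cos(3*t)/3 − I.
Solving for I: (1 + 1)·I equals the remaining terms, so I = (1/2)·(exp(-3*t)*sin(3*t)/3 - exp(-3*t)*cos(3*t)/3).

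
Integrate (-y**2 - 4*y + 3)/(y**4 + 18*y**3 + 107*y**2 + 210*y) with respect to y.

Factor the denominator: y*(y + 5)*(y + 6)*(y + 7).
Partial-fraction decomposition: 9/(7*(y + 7)) - 3/(2*(y + 6)) + 1/(5*(y + 5)) + 1/(70*y).
Integrate each term: A/(y−a) contributes A·log|y−a|.

log(y)/70 + log(y + 5)/5 - 3*log(y + 6)/2 + 9*log(y + 7)/7 + C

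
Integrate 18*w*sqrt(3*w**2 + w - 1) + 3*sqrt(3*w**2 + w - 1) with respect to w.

2*(3*w**2 + w - 1)**(3/2) + C

Let u = 3*w**2 + w - 1, so du = (6*w + 1) dw.
Rewriting, the integral becomes 3·∫ √u du = 3·(2/3)u^(3/2).
Substituting back, u = 3*w**2 + w - 1.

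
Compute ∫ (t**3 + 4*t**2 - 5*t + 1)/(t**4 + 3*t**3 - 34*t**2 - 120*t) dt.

-log(t)/120 + 331*log(t - 6)/660 + 21*log(t + 4)/40 - log(t + 5)/55 + C

Factor the denominator: t*(t - 6)*(t + 4)*(t + 5).
Partial-fraction decomposition: -1/(55*(t + 5)) + 21/(40*(t + 4)) + 331/(660*(t - 6)) - 1/(120*t).
Integrate each term: A/(t−a) contributes A·log|t−a|.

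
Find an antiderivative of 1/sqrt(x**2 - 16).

log(x + sqrt(x**2 - 16)) + C

Substitute x = 4·sec(θ), so dx = 4·sec(θ)*tan(θ) dθ and the radical becomes sqrt(x**2 - 16) = 4·tan(θ) by the Pythagorean identity.
Integrate the resulting trig expression in θ, then back-substitute sec(θ) = x/4, tan(θ) = sqrt(x**2 - 16)/4 (absorbing any constant into C).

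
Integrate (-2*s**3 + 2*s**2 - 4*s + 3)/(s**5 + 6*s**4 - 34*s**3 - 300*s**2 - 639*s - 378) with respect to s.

-613*log(s - 7)/10400 - 11*log(s + 1)/160 - 39*log(s + 3)/50 + 59*log(s + 6)/65 - 29/(20*s + 60) + C

Factor the denominator: (s - 7)*(s + 1)*(s + 3)**2*(s + 6).
Partial-fraction decomposition: 59/(65*(s + 6)) - 39/(50*(s + 3)) + 29/(20*(s + 3)**2) - 11/(160*(s + 1)) - 613/(10400*(s - 7)).
Integrate each term; A/(s−a) gives A·log|s−a|; A/(s−a)² gives −A/(s−a).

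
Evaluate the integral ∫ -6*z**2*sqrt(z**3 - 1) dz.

Let u = z**3 - 1, so du = (3*z**2) dz.
Rewriting, the integral becomes -2·∫ √u du = -2·(2/3)u^(3/2).
Substituting back, u = z**3 - 1.

-4*(z**3 - 1)**(3/2)/3 + C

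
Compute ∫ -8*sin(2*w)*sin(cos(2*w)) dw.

Let u = cos(2*w), so du = (-2*sin(2*w)) dw.
Rewriting, the integral becomes 4·∫ sin(u) du = 4·-cos(u).
Substituting back, u = cos(2*w).

-4*cos(cos(2*w)) + C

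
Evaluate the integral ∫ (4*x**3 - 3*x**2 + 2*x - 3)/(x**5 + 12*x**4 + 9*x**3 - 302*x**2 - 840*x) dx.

Factor the denominator: x*(x - 5)*(x + 4)*(x + 6)*(x + 7).
Partial-fraction decomposition: -128/(21*(x + 7)) + 329/(44*(x + 6)) - 35/(24*(x + 4)) + 4/(55*(x - 5)) + 1/(280*x).
Integrate each term: A/(x−a) contributes A·log|x−a|.

log(x)/280 + 4*log(x - 5)/55 - 35*log(x + 4)/24 + 329*log(x + 6)/44 - 128*log(x + 7)/21 + C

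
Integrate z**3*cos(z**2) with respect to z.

z**2*sin(z**2)/2 + cos(z**2)/2 + C

Let u = z², du = 2z dz; rewrite as (1/2)∫ u^1·cos(1u) du.
Now integrate by parts 1 time.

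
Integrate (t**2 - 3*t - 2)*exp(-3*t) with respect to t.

(-9*t**2 + 21*t + 25)*exp(-3*t)/27 + C

Use integration by parts with u = t**2 - 3*t - 2, dv = exp(-3*t) dt, so v = -exp(-3*t)/3.
Apply parts 2 times (tabular method): alternate signs, differentiate u down to 0, integrate dv up.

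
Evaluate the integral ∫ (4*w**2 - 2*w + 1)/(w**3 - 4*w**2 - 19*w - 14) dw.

Factor the denominator: (w - 7)*(w + 1)*(w + 2).
Partial-fraction decomposition: 7/(3*(w + 2)) - 7/(8*(w + 1)) + 61/(24*(w - 7)).
Integrate each term: A/(w−a) contributes A·log|w−a|.

61*log(w - 7)/24 - 7*log(w + 1)/8 + 7*log(w + 2)/3 + C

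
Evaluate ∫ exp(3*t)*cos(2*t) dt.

2*exp(3*t)*sin(2*t)/13 + 3*exp(3*t)*cos(2*t)/13 + C

Let I denote the integral. Integrate by parts with u = cos(2*t), dv = exp(3*t) dt, so v = exp(3*t)/3: I = exp(3*t)*cos(2*t)/3 + (2/3)·∫ exp(3*t)*sin(2*t) dt.
Apply parts again with u = sin(2*t), dv = exp(3*t) dt: ∫ exp(3*t)*sin(2*t) dt = exp(3*t)*sin(2*t)/3 − (2/3)·I. Substituting back brings back I: I = 2*exp(3*t)*sin(2*t)/9 + exp(3*t)*cos(2*t)/3 − (4/9)·I.
Solving for I: (1 + 4/9)·I equals the remaining terms, so I = (9/13)·(2*exp(3*t)*sin(2*t)/9 + exp(3*t)*cos(2*t)/3).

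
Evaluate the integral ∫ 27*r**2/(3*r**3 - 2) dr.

Let u = 3*r**3 - 2, so du = (9*r**2) dr.
Rewriting, the integral becomes 3·∫ 1/u du = 3·log(u).
Substituting back, u = 3*r**3 - 2.

3*log(3*r**3 - 2) + C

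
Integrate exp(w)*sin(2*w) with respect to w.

exp(w)*sin(2*w)/5 - 2*exp(w)*cos(2*w)/5 + C

Let I denote the integral. Integrate by parts with u = sin(2*w), dv = exp(w) dw, so v = exp(w): I = exp(w)*sin(2*w) − 2·∫ exp(w)*cos(2*w) dw.
Apply parts again with u = cos(2*w), dv = exp(w) dw: ∫ exp(w)*cos(2*w) dw = exp(w)*cos(2*w) + 2·I. Substituting back brings back I: I = exp(w)*sin(2*w) - 2*exp(w)*cos(2*w) − 4·I.
Solving for I: (1 + 4)·I equals the remaining terms, so I = (1/5)·(exp(w)*sin(2*w) - 2*exp(w)*cos(2*w)).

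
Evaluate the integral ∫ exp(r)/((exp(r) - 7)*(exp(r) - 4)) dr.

log(exp(r) - 7)/3 - log(exp(r) - 4)/3 + C

Let u = e^r, du = e^r dr.
The integral becomes ∫ du/((u-7)(u-4)); decompose into partial fractions.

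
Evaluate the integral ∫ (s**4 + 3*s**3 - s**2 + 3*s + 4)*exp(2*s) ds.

(4*s**4 + 4*s**3 - 10*s**2 + 22*s + 5)*exp(2*s)/8 + C

Use integration by parts with u = s**4 + 3*s**3 - s**2 + 3*s + 4, dv = exp(2*s) ds, so v = exp(2*s)/2.
Apply parts 4 times (tabular method): alternate signs, differentiate u down to 0, integrate dv up.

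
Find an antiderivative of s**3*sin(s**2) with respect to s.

-s**2*cos(s**2)/2 + sin(s**2)/2 + C

Let u = s², du = 2s ds; rewrite as (1/2)∫ u^1·sin(1u) du.
Now integrate by parts 1 time.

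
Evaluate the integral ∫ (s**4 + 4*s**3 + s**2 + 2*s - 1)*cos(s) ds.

s**4*sin(s) + 4*s**3*sin(s) + 4*s**3*cos(s) - 11*s**2*sin(s) + 12*s**2*cos(s) - 22*s*sin(s) - 22*s*cos(s) + 21*sin(s) - 22*cos(s) + C

Use integration by parts with u = s**4 + 4*s**3 + s**2 + 2*s - 1, dv = cos(s) ds, so v = sin(s).
Apply parts 4 times (tabular method): alternate signs, differentiate u down to 0, integrate dv up.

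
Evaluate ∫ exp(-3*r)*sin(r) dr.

-3*exp(-3*r)*sin(r)/10 - exp(-3*r)*cos(r)/10 + C

Let I denote the integral. Integrate by parts with u = sin(r), dv = exp(-3*r) dr, so v = -exp(-3*r)/3: I = -exp(-3*r)*sin(r)/3 + (1/3)·∫ exp(-3*r)*cos(r) dr.
Apply parts again with u = cos(r), dv = exp(-3*r) dr: ∫ exp(-3*r)*cos(r) dr = -exp(-3*r)*cos(r)/3 − (1/3)·I. Substituting back brings back I: I = -exp(-3*r)*sin(r)/3 - exp(-3*r)*cos(r)/9 − (1/9)·I.
Solving for I: (1 + 1/9)·I equals the remaining terms, so I = (9/10)·(-exp(-3*r)*sin(r)/3 - exp(-3*r)*cos(r)/9).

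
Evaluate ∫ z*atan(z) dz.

z**2*atan(z)/2 - z/2 + atan(z)/2 + C

Use integration by parts with u = arctan(z), dv = z dz.
Then du = 1/(z**2 + 1) dz.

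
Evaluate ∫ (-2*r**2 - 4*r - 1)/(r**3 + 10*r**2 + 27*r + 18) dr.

Factor the denominator: (r + 1)*(r + 3)*(r + 6).
Partial-fraction decomposition: -49/(15*(r + 6)) + 7/(6*(r + 3)) + 1/(10*(r + 1)).
Integrate each term: A/(r−a) contributes A·log|r−a|.

log(r + 1)/10 + 7*log(r + 3)/6 - 49*log(r + 6)/15 + C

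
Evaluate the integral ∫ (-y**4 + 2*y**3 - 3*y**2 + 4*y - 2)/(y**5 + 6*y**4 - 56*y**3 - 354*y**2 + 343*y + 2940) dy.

Factor the denominator: (y - 7)*(y - 3)*(y + 4)*(y + 5)*(y + 7).
Partial-fraction decomposition: -136/(35*(y + 7)) + 81/(16*(y + 5)) - 150/(77*(y + 4)) + 11/(560*(y - 3)) - 153/(616*(y - 7)).
Integrate each term: A/(y−a) contributes A·log|y−a|.

-153*log(y - 7)/616 + 11*log(y - 3)/560 - 150*log(y + 4)/77 + 81*log(y + 5)/16 - 136*log(y + 7)/35 + C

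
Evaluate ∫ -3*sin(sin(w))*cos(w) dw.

3*cos(sin(w)) + C

Let u = sin(w), so du = (cos(w)) dw.
Rewriting, the integral becomes -3·∫ sin(u) du = -3·-cos(u).
Substituting back, u = sin(w).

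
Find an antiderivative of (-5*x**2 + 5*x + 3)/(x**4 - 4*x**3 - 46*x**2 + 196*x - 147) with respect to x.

-69*log(x - 7)/112 + 27*log(x - 3)/80 + log(x - 1)/32 + 277*log(x + 7)/1120 + C

Factor the denominator: (x - 7)*(x - 3)*(x - 1)*(x + 7).
Partial-fraction decomposition: 277/(1120*(x + 7)) + 1/(32*(x - 1)) + 27/(80*(x - 3)) - 69/(112*(x - 7)).
Integrate each term: A/(x−a) contributes A·log|x−a|.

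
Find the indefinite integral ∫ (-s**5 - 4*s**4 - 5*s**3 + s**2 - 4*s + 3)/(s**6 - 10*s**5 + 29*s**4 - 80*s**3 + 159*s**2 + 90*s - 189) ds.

-14051*log(s - 7)/5568 + 39*log(s - 3)/32 - log(s - 1)/24 - log(s + 1)/64 + 21*log(s**2 + 9)/116 + atan(s/3)/87 + C

Factor the denominator: (s - 7)*(s - 3)*(s - 1)*(s + 1)*(s**2 + 9).
Partial-fraction decomposition: (21*s + 2)/(58*(s**2 + 9)) - 1/(64*(s + 1)) - 1/(24*(s - 1)) + 39/(32*(s - 3)) - 14051/(5568*(s - 7)).
Integrate each term; A/(s−a) gives A·log|s−a|; the (Bs+D)/(s²+p²) term gives a log and an atan.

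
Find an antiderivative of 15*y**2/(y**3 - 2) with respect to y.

Let u = y**3 - 2, so du = (3*y**2) dy.
Rewriting, the integral becomes 5·∫ 1/u du = 5·log(u).
Substituting back, u = y**3 - 2.

5*log(y**3 - 2) + C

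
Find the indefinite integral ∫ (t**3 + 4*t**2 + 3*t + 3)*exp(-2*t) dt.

(-4*t**3 - 22*t**2 - 34*t - 29)*exp(-2*t)/8 + C

Use integration by parts with u = t**3 + 4*t**2 + 3*t + 3, dv = exp(-2*t) dt, so v = -exp(-2*t)/2.
Apply parts 3 times (tabular method): alternate signs, differentiate u down to 0, integrate dv up.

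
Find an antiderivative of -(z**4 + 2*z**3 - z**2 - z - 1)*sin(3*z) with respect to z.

Use integration by parts with u = z**4 + 2*z**3 - z**2 - z - 1, dv = -sin(3*z) dz, so v = cos(3*z)/3.
Apply parts 4 times (tabular method): alternate signs, differentiate u down to 0, integrate dv up.

z**4*cos(3*z)/3 - 4*z**3*sin(3*z)/9 + 2*z**3*cos(3*z)/3 - 2*z**2*sin(3*z)/3 - 7*z**2*cos(3*z)/9 + 14*z*sin(3*z)/27 - 7*z*cos(3*z)/9 + 7*sin(3*z)/27 - 13*cos(3*z)/81 + C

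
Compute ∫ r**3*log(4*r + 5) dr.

Use integration by parts with u = log(4*r + 5), dv = r**3 dr.
Then du = 4/(4*r + 5) dr and v = r**4/4.

r**4*log(4*r + 5)/4 - r**4/16 + 5*r**3/48 - 25*r**2/128 + 125*r/256 - 625*log(4*r + 5)/1024 + C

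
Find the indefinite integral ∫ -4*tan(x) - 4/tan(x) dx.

-4*log(tan(x)) + C

Let u = tan(x), so du = (tan(x)**2 + 1) dx.
Rewriting, the integral becomes -4·∫ 1/u du = -4·log(u).
Substituting back, u = tan(x).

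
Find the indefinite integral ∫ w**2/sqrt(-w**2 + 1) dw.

-w*sqrt(-w**2 + 1)/2 + asin(w)/2 + C

Substitute w = sin(θ), so dw = cos(θ) dθ and the radical becomes sqrt(-w**2 + 1) = cos(θ) by the Pythagorean identity.
Integrate the resulting trig expression in θ, then back-substitute θ = asin(w), sin(θ) = w, cos(θ) = sqrt(-w**2 + 1) (absorbing any constant into C).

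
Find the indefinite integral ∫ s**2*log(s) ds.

s**3*log(s)/3 - s**3/9 + C

Use integration by parts with u = log(s), dv = s**2 ds.
Then du = 1/s ds and v = s**3/3.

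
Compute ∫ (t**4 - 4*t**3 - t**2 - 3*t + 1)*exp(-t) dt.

(-t**4 + t**2 + 5*t + 4)*exp(-t) + C

Use integration by parts with u = t**4 - 4*t**3 - t**2 - 3*t + 1, dv = exp(-t) dt, so v = -exp(-t).
Apply parts 4 times (tabular method): alternate signs, differentiate u down to 0, integrate dv up.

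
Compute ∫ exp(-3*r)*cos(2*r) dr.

2*exp(-3*r)*sin(2*r)/13 - 3*exp(-3*r)*cos(2*r)/13 + C

Let I denote the integral. Integrate by parts with u = cos(2*r), dv = exp(-3*r) dr, so v = -exp(-3*r)/3: I = -exp(-3*r)*cos(2*r)/3 − (2/3)·∫ exp(-3*r)*sin(2*r) dr.
Apply parts again with u = sin(2*r), dv = exp(-3*r) dr: ∫ exp(-3*r)*sin(2*r) dr = -exp(-3*r)*sin(2*r)/3 + (2/3)·I. Substituting back brings back I: I = 2*exp(-3*r)*sin(2*r)/9 - exp(-3*r)*cos(2*r)/3 − (4/9)·I.
Solving for I: (1 + 4/9)·I equals the remaining terms, so I = (9/13)·(2*exp(-3*r)*sin(2*r)/9 - exp(-3*r)*cos(2*r)/3).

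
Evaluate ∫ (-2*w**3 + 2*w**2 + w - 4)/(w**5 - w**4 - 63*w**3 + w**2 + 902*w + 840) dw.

-45*log(w - 7)/176 + 199*log(w - 5)/1188 - log(w + 1)/720 - 76*log(w + 4)/297 + 19*log(w + 6)/55 + C

Factor the denominator: (w - 7)*(w - 5)*(w + 1)*(w + 4)*(w + 6).
Partial-fraction decomposition: 19/(55*(w + 6)) - 76/(297*(w + 4)) - 1/(720*(w + 1)) + 199/(1188*(w - 5)) - 45/(176*(w - 7)).
Integrate each term: A/(w−a) contributes A·log|w−a|.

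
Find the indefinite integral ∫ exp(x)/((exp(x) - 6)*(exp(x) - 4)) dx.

log(exp(x) - 6)/2 - log(exp(x) - 4)/2 + C

Let u = e^x, du = e^x dx.
The integral becomes ∫ du/((u-6)(u-4)); decompose into partial fractions.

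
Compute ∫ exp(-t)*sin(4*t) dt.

Let I denote the integral. Integrate by parts with u = sin(4*t), dv = exp(-t) dt, so v = -exp(-t): I = -exp(-t)*sin(4*t) + 4·∫ exp(-t)*cos(4*t) dt.
Apply parts again with u = cos(4*t), dv = exp(-t) dt: ∫ exp(-t)*cos(4*t) dt = -exp(-t)*cos(4*t) − 4·I. Substituting back brings back I: I = -exp(-t)*sin(4*t) - 4*exp(-t)*cos(4*t) − 16·I.
Solving for I: (1 + 16)·I equals the remaining terms, so I = (1/17)·(-exp(-t)*sin(4*t) - 4*exp(-t)*cos(4*t)).

-exp(-t)*sin(4*t)/17 - 4*exp(-t)*cos(4*t)/17 + C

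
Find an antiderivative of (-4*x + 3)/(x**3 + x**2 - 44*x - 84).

-25*log(x - 7)/117 - 11*log(x + 2)/36 + 27*log(x + 6)/52 + C

Factor the denominator: (x - 7)*(x + 2)*(x + 6).
Partial-fraction decomposition: 27/(52*(x + 6)) - 11/(36*(x + 2)) - 25/(117*(x - 7)).
Integrate each term: A/(x−a) contributes A·log|x−a|.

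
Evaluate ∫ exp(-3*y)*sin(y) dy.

-3*exp(-3*y)*sin(y)/10 - exp(-3*y)*cos(y)/10 + C

Let I denote the integral. Integrate by parts with u = sin(y), dv = exp(-3*y) dy, so v = -exp(-3*y)/3: I = -exp(-3*y)*sin(y)/3 + (1/3)·∫ exp(-3*y)*cos(y) dy.
Apply parts again with u = cos(y), dv = exp(-3*y) dy: ∫ exp(-3*y)*cos(y) dy = -exp(-3*y)*cos(y)/3 − (1/3)·I. Substituting back brings back I: I = -exp(-3*y)*sin(y)/3 - exp(-3*y)*cos(y)/9 − (1/9)·I.
Solving for I: (1 + 1/9)·I equals the remaining terms, so I = (9/10)·(-exp(-3*y)*sin(y)/3 - exp(-3*y)*cos(y)/9).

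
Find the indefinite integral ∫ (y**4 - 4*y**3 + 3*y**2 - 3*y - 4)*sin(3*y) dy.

-y**4*cos(3*y)/3 + 4*y**3*sin(3*y)/9 + 4*y**3*cos(3*y)/3 - 4*y**2*sin(3*y)/3 - 5*y**2*cos(3*y)/9 + 10*y*sin(3*y)/27 + y*cos(3*y)/9 - sin(3*y)/27 + 118*cos(3*y)/81 + C

Use integration by parts with u = y**4 - 4*y**3 + 3*y**2 - 3*y - 4, dv = sin(3*y) dy, so v = -cos(3*y)/3.
Apply parts 4 times (tabular method): alternate signs, differentiate u down to 0, integrate dv up.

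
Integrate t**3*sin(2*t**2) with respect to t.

Let u = t², du = 2t dt; rewrite as (1/2)∫ u^1·sin(2u) du.
Now integrate by parts 1 time.

-t**2*cos(2*t**2)/4 + sin(2*t**2)/8 + C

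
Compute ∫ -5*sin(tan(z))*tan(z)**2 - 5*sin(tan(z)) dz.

Let u = tan(z), so du = (tan(z)**2 + 1) dz.
Rewriting, the integral becomes -5·∫ sin(u) du = -5·-cos(u).
Substituting back, u = tan(z).

5*cos(tan(z)) + C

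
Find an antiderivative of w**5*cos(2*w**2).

w**4*sin(2*w**2)/4 + w**2*cos(2*w**2)/4 - sin(2*w**2)/8 + C

Let u = w², du = 2w dw; rewrite as (1/2)∫ u^2·cos(2u) du.
Now integrate by parts 2 times.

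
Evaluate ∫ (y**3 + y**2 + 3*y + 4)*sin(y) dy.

-y**3*cos(y) + 3*y**2*sin(y) - y**2*cos(y) + 2*y*sin(y) + 3*y*cos(y) - 3*sin(y) - 2*cos(y) + C

Use integration by parts with u = y**3 + y**2 + 3*y + 4, dv = sin(y) dy, so v = -cos(y).
Apply parts 3 times (tabular method): alternate signs, differentiate u down to 0, integrate dv up.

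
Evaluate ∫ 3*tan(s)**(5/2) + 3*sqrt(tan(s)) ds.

2*tan(s)**(3/2) + C

Let u = tan(s), so du = (tan(s)**2 + 1) ds.
Rewriting, the integral becomes 3·∫ √u du = 3·(2/3)u^(3/2).
Substituting back, u = tan(s).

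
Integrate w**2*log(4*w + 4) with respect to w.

w**3*log(4*w + 4)/3 - w**3/9 + w**2/6 - w/3 + log(w + 1)/3 + C

Use integration by parts with u = log(4*w + 4), dv = w**2 dw.
Then du = 4/(4*w + 4) dw and v = w**3/3.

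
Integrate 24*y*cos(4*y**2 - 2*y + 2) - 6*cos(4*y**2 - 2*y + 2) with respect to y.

3*sin(4*y**2 - 2*y + 2) + C

Let u = 4*y**2 - 2*y + 2, so du = (8*y - 2) dy.
Rewriting, the integral becomes 3·∫ cos(u) du = 3·sin(u).
Substituting back, u = 4*y**2 - 2*y + 2.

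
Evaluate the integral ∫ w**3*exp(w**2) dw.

Let u = w², du = 2w dw; rewrite as (1/2)∫ u^1·exp(1u) du.
Now integrate by parts 1 time.

(w**2 - 1)*exp(w**2)/2 + C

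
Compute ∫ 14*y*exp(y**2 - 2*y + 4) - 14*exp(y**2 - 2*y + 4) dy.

7*exp(y**2 - 2*y + 4) + C

Let u = y**2 - 2*y + 4, so du = (2*y - 2) dy.
Rewriting, the integral becomes 7·∫ e^u du = 7·e^u.
Substituting back, u = y**2 - 2*y + 4.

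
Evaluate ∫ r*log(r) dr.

r**2*log(r)/2 - r**2/4 + C

Use integration by parts with u = log(r), dv = r dr.
Then du = 1/r dr and v = r**2/2.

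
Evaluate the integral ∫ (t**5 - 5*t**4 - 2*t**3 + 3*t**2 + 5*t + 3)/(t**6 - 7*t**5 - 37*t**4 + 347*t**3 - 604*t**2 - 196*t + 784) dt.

Factor the denominator: (t - 7)*(t - 4)*(t - 2)**2*(t + 1)*(t + 7).
Partial-fraction decomposition: 9337/(24948*(t + 7)) - 1/(720*(t + 1)) - 2909/(8100*(t - 2)) - 13/(90*(t - 2)**2) + 313/(660*(t - 4)) + 4301/(8400*(t - 7)).
Integrate each term; A/(t−a) gives A·log|t−a|; A/(t−a)² gives −A/(t−a).

4301*log(t - 7)/8400 + 313*log(t - 4)/660 - 2909*log(t - 2)/8100 - log(t + 1)/720 + 9337*log(t + 7)/24948 + 13/(90*t - 180) + C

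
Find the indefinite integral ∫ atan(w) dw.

w*atan(w) - log(w**2 + 1)/2 + C

Use integration by parts with u = arctan(w), dv = dw.
Then du = 1/(w**2 + 1) dw.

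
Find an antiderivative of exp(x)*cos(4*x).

Let I denote the integral. Integrate by parts with u = cos(4*x), dv = exp(x) dx, so v = exp(x): I = exp(x)*cos(4*x) + 4·∫ exp(x)*sin(4*x) dx.
Apply parts again with u = sin(4*x), dv = exp(x) dx: ∫ exp(x)*sin(4*x) dx = exp(x)*sin(4*x) − 4·I. Substituting back brings back I: I = 4*exp(x)*sin(4*x) + exp(x)*cos(4*x) − 16·I.
Solving for I: (1 + 16)·I equals the remaining terms, so I = (1/17)·(4*exp(x)*sin(4*x) + exp(x)*cos(4*x)).

4*exp(x)*sin(4*x)/17 + exp(x)*cos(4*x)/17 + C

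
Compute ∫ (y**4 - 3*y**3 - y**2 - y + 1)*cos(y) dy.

y**4*sin(y) - 3*y**3*sin(y) + 4*y**3*cos(y) - 13*y**2*sin(y) - 9*y**2*cos(y) + 17*y*sin(y) - 26*y*cos(y) + 27*sin(y) + 17*cos(y) + C

Use integration by parts with u = y**4 - 3*y**3 - y**2 - y + 1, dv = cos(y) dy, so v = sin(y).
Apply parts 4 times (tabular method): alternate signs, differentiate u down to 0, integrate dv up.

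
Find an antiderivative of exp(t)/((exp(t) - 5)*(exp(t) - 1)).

log(exp(t) - 5)/4 - log(exp(t) - 1)/4 + C

Let u = e^t, du = e^t dt.
The integral becomes ∫ du/((u-1)(u-5)); decompose into partial fractions.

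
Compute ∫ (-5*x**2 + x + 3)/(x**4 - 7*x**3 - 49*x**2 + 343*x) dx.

3*log(x)/343 - 261*log(x - 7)/1372 + 249*log(x + 7)/1372 + 235/(98*x - 686) + C

Factor the denominator: x*(x - 7)**2*(x + 7).
Partial-fraction decomposition: 249/(1372*(x + 7)) - 261/(1372*(x - 7)) - 235/(98*(x - 7)**2) + 3/(343*x).
Integrate each term; A/(x−a) gives A·log|x−a|; A/(x−a)² gives −A/(x−a).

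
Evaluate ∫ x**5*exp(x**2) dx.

(x**4 - 2*x**2 + 2)*exp(x**2)/2 + C

Let u = x², du = 2x dx; rewrite as (1/2)∫ u^2·exp(1u) du.
Now integrate by parts 2 times.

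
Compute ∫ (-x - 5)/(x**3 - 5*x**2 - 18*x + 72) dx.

-11*log(x - 6)/30 + 8*log(x - 3)/21 - log(x + 4)/70 + C

Factor the denominator: (x - 6)*(x - 3)*(x + 4).
Partial-fraction decomposition: -1/(70*(x + 4)) + 8/(21*(x - 3)) - 11/(30*(x - 6)).
Integrate each term: A/(x−a) contributes A·log|x−a|.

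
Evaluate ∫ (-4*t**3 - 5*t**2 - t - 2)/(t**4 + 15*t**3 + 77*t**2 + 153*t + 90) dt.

-log(t + 1)/20 - 16*log(t + 3)/3 + 189*log(t + 5)/4 - 688*log(t + 6)/15 + C

Factor the denominator: (t + 1)*(t + 3)*(t + 5)*(t + 6).
Partial-fraction decomposition: -688/(15*(t + 6)) + 189/(4*(t + 5)) - 16/(3*(t + 3)) - 1/(20*(t + 1)).
Integrate each term: A/(t−a) contributes A·log|t−a|.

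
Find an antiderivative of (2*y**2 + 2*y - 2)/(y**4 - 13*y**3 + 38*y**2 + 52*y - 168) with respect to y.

22*log(y - 7)/9 - 41*log(y - 6)/16 + log(y - 2)/8 - log(y + 2)/144 + C

Factor the denominator: (y - 7)*(y - 6)*(y - 2)*(y + 2).
Partial-fraction decomposition: -1/(144*(y + 2)) + 1/(8*(y - 2)) - 41/(16*(y - 6)) + 22/(9*(y - 7)).
Integrate each term: A/(y−a) contributes A·log|y−a|.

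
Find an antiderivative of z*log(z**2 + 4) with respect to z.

z**2*log(z**2 + 4)/2 - z**2/2 + 2*log(z**2 + 4) + C

Let u = z**2 + 4, so du = (2*z) dz.
The integral becomes (1/2)·∫ log(u) du; integrate by parts with u′=log(u), dv′=du.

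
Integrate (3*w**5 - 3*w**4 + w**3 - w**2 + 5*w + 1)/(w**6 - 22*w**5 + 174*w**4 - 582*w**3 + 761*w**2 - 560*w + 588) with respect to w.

-810351*log(w - 7)/6250 + 19651*log(w - 6)/148 - 63*log(w - 2)/500 + 1187*log(w**2 + 1)/462500 - 2091*atan(w)/231250 - 21774/(125*w - 875) + C

Factor the denominator: (w - 7)**2*(w - 6)*(w - 2)*(w**2 + 1).
Partial-fraction decomposition: (1187*w - 2091)/(231250*(w**2 + 1)) - 63/(500*(w - 2)) + 19651/(148*(w - 6)) - 810351/(6250*(w - 7)) + 21774/(125*(w - 7)**2).
Integrate each term; A/(w−a) gives A·log|w−a|; the (Bw+D)/(w²+p²) term gives a log and an atan.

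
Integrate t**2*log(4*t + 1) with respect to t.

Use integration by parts with u = log(4*t + 1), dv = t**2 dt.
Then du = 4/(4*t + 1) dt and v = t**3/3.

t**3*log(4*t + 1)/3 - t**3/9 + t**2/24 - t/48 + log(4*t + 1)/192 + C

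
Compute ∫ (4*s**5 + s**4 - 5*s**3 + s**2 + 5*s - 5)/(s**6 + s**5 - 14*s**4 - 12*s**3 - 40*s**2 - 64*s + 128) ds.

Factor the denominator: (s - 4)*(s - 1)*(s + 2)*(s + 4)*(s**2 + 4).
Partial-fraction decomposition: (541*s - 314)/(800*(s**2 + 4)) + 3529/(1600*(s + 4)) - 83/(288*(s + 2)) - 1/(225*(s - 1)) + 4063/(2880*(s - 4)).
Integrate each term; A/(s−a) gives A·log|s−a|; the (Bs+D)/(s²+p²) term gives a log and an atan.

4063*log(s - 4)/2880 - log(s - 1)/225 - 83*log(s + 2)/288 + 3529*log(s + 4)/1600 + 541*log(s**2 + 4)/1600 - 157*atan(s/2)/800 + C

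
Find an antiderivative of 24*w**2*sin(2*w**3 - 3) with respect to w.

-4*cos(2*w**3 - 3) + C

Let u = 2*w**3 - 3, so du = (6*w**2) dw.
Rewriting, the integral becomes 4·∫ sin(u) du = 4·-cos(u).
Substituting back, u = 2*w**3 - 3.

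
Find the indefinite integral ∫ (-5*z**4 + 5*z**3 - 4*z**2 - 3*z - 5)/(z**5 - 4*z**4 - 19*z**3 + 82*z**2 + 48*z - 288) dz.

-347*log(z - 4)/16 + 4496*log(z - 3)/245 + 9*log(z + 2)/20 - 1657*log(z + 4)/784 - 64/(7*z - 21) + C

Factor the denominator: (z - 4)*(z - 3)**2*(z + 2)*(z + 4).
Partial-fraction decomposition: -1657/(784*(z + 4)) + 9/(20*(z + 2)) + 4496/(245*(z - 3)) + 64/(7*(z - 3)**2) - 347/(16*(z - 4)).
Integrate each term; A/(z−a) gives A·log|z−a|; A/(z−a)² gives −A/(z−a).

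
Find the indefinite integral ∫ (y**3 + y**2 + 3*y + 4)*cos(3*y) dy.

Use integration by parts with u = y**3 + y**2 + 3*y + 4, dv = cos(3*y) dy, so v = sin(3*y)/3.
Apply parts 3 times (tabular method): alternate signs, differentiate u down to 0, integrate dv up.

y**3*sin(3*y)/3 + y**2*sin(3*y)/3 + y**2*cos(3*y)/3 + 7*y*sin(3*y)/9 + 2*y*cos(3*y)/9 + 34*sin(3*y)/27 + 7*cos(3*y)/27 + C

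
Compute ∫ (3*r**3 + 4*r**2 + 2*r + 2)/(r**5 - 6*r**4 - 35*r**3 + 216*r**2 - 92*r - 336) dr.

Factor the denominator: (r - 7)*(r - 4)*(r - 2)*(r + 1)*(r + 6).
Partial-fraction decomposition: -257/(2600*(r + 6)) - 1/(600*(r + 1)) + 23/(120*(r - 2)) - 133/(150*(r - 4)) + 1241/(1560*(r - 7)).
Integrate each term: A/(r−a) contributes A·log|r−a|.

1241*log(r - 7)/1560 - 133*log(r - 4)/150 + 23*log(r - 2)/120 - log(r + 1)/600 - 257*log(r + 6)/2600 + C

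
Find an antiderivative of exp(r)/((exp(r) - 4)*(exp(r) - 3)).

Let u = e^r, du = e^r dr.
The integral becomes ∫ du/((u-4)(u-3)); decompose into partial fractions.

log(exp(r) - 4) - log(exp(r) - 3) + C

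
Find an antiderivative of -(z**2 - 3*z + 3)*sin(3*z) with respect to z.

z**2*cos(3*z)/3 - 2*z*sin(3*z)/9 - z*cos(3*z) + sin(3*z)/3 + 25*cos(3*z)/27 + C

Use integration by parts with u = z**2 - 3*z + 3, dv = -sin(3*z) dz, so v = cos(3*z)/3.
Apply parts 2 times (tabular method): alternate signs, differentiate u down to 0, integrate dv up.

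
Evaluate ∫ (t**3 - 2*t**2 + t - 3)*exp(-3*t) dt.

Use integration by parts with u = t**3 - 2*t**2 + t - 3, dv = exp(-3*t) dt, so v = -exp(-3*t)/3.
Apply parts 3 times (tabular method): alternate signs, differentiate u down to 0, integrate dv up.

(-9*t**3 + 9*t**2 - 3*t + 26)*exp(-3*t)/27 + C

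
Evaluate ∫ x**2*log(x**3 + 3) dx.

x**3*log(x**3 + 3)/3 - x**3/3 + log(x**3 + 3) + C

Let u = x**3 + 3, so du = (3*x**2) dx.
The integral becomes (1/3)·∫ log(u) du; integrate by parts with u′=log(u), dv′=du.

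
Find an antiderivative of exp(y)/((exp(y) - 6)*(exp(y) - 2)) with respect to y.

Let u = e^y, du = e^y dy.
The integral becomes ∫ du/((u-2)(u-6)); decompose into partial fractions.

log(exp(y) - 6)/4 - log(exp(y) - 2)/4 + C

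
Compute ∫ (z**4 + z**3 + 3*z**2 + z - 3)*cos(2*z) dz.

Use integration by parts with u = z**4 + z**3 + 3*z**2 + z - 3, dv = cos(2*z) dz, so v = sin(2*z)/2.
Apply parts 4 times (tabular method): alternate signs, differentiate u down to 0, integrate dv up.

z**4*sin(2*z)/2 + z**3*sin(2*z)/2 + z**3*cos(2*z) + 3*z**2*cos(2*z)/4 - z*sin(2*z)/4 - 3*sin(2*z)/2 - cos(2*z)/8 + C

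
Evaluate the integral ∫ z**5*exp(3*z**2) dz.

(9*z**4 - 6*z**2 + 2)*exp(3*z**2)/54 + C

Let u = z², du = 2z dz; rewrite as (1/2)∫ u^2·exp(3u) du.
Now integrate by parts 2 times.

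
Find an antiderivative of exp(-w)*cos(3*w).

3*exp(-w)*sin(3*w)/10 - exp(-w)*cos(3*w)/10 + C

Let I denote the integral. Integrate by parts with u = cos(3*w), dv = exp(-w) dw, so v = -exp(-w): I = -exp(-w)*cos(3*w) − 3·∫ exp(-w)*sin(3*w) dw.
Apply parts again with u = sin(3*w), dv = exp(-w) dw: ∫ exp(-w)*sin(3*w) dw = -exp(-w)*sin(3*w) + 3·I. Substituting back brings back I: I = 3*exp(-w)*sin(3*w) - exp(-w)*cos(3*w) − 9·I.
Solving for I: (1 + 9)·I equals the remaining terms, so I = (1/10)·(3*exp(-w)*sin(3*w) - exp(-w)*cos(3*w)).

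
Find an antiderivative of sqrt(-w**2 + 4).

Substitute w = 2·sin(θ), so dw = 2·cos(θ) dθ and the radical becomes sqrt(-w**2 + 4) = 2·cos(θ) by the Pythagorean identity.
Integrate the resulting trig expression in θ, then back-substitute θ = asin(w/2), sin(θ) = w/2, cos(θ) = sqrt(-w**2 + 4)/2 (absorbing any constant into C).

w*sqrt(-w**2 + 4)/2 + 2*asin(w/2) + C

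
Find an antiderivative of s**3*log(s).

Use integration by parts with u = log(s), dv = s**3 ds.
Then du = 1/s ds and v = s**4/4.

s**4*log(s)/4 - s**4/16 + C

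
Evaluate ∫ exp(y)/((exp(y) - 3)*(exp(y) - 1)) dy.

log(exp(y) - 3)/2 - log(exp(y) - 1)/2 + C

Let u = e^y, du = e^y dy.
The integral becomes ∫ du/((u-1)(u-3)); decompose into partial fractions.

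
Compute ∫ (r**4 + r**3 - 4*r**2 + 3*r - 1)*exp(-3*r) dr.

Use integration by parts with u = r**4 + r**3 - 4*r**2 + 3*r - 1, dv = exp(-3*r) dr, so v = -exp(-3*r)/3.
Apply parts 4 times (tabular method): alternate signs, differentiate u down to 0, integrate dv up.

(-27*r**4 - 63*r**3 + 45*r**2 - 51*r + 10)*exp(-3*r)/81 + C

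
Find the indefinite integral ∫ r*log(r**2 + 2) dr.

r**2*log(r**2 + 2)/2 - r**2/2 + log(r**2 + 2) + C

Let u = r**2 + 2, so du = (2*r) dr.
The integral becomes (1/2)·∫ log(u) du; integrate by parts with u′=log(u), dv′=du.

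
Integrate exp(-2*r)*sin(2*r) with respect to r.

Let I denote the integral. Integrate by parts with u = sin(2*r), dv = exp(-2*r) dr, so v = -exp(-2*r)/2: I = -exp(-2*r)*sin(2*r)/2 + ∫ exp(-2*r)*cos(2*r) dr.
Apply parts again with u = cos(2*r), dv = exp(-2*r) dr: ∫ exp(-2*r)*cos(2*r) dr = -exp(-2*r)*cos(2*r)/2 − I. Substituting back brings back I: I = -exp(-2*r)*sin(2*r)/2 - exp(-2*r)*cos(2*r)/2 − I.
Solving for I: (1 + 1)·I equals the remaining terms, so I = (1/2)·(-exp(-2*r)*sin(2*r)/2 - exp(-2*r)*cos(2*r)/2).

-exp(-2*r)*sin(2*r)/4 - exp(-2*r)*cos(2*r)/4 + C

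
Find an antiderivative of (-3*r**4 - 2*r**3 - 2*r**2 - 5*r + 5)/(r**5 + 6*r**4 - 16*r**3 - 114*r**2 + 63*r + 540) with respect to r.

-42635*log(r - 3)/56448 - 187*log(r + 3)/72 + 647*log(r + 4)/49 - 1645*log(r + 5)/128 + 325/(336*r - 1008) + C

Factor the denominator: (r - 3)**2*(r + 3)*(r + 4)*(r + 5).
Partial-fraction decomposition: -1645/(128*(r + 5)) + 647/(49*(r + 4)) - 187/(72*(r + 3)) - 42635/(56448*(r - 3)) - 325/(336*(r - 3)**2).
Integrate each term; A/(r−a) gives A·log|r−a|; A/(r−a)² gives −A/(r−a).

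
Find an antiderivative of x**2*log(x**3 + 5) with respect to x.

x**3*log(x**3 + 5)/3 - x**3/3 + 5*log(x**3 + 5)/3 + C

Let u = x**3 + 5, so du = (3*x**2) dx.
The integral becomes (1/3)·∫ log(u) du; integrate by parts with u′=log(u), dv′=du.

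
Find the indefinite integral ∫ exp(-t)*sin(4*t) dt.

Let I denote the integral. Integrate by parts with u = sin(4*t), dv = exp(-t) dt, so v = -exp(-t): I = -exp(-t)*sin(4*t) + 4·∫ exp(-t)*cos(4*t) dt.
Apply parts again with u = cos(4*t), dv = exp(-t) dt: ∫ exp(-t)*cos(4*t) dt = -exp(-t)*cos(4*t) − 4·I. Substituting back brings back I: I = -exp(-t)*sin(4*t) - 4*exp(-t)*cos(4*t) − 16·I.
Solving for I: (1 + 16)·I equals the remaining terms, so I = (1/17)·(-exp(-t)*sin(4*t) - 4*exp(-t)*cos(4*t)).

-exp(-t)*sin(4*t)/17 - 4*exp(-t)*cos(4*t)/17 + C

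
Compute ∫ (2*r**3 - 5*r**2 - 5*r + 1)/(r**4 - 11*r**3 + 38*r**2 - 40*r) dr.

Factor the denominator: r*(r - 5)*(r - 4)*(r - 2).
Partial-fraction decomposition: -13/(12*(r - 2)) - 29/(8*(r - 4)) + 101/(15*(r - 5)) - 1/(40*r).
Integrate each term: A/(r−a) contributes A·log|r−a|.

-log(r)/40 + 101*log(r - 5)/15 - 29*log(r - 4)/8 - 13*log(r - 2)/12 + C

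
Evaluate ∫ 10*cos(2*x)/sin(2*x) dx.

Let u = sin(2*x), so du = (2*cos(2*x)) dx.
Rewriting, the integral becomes 5·∫ 1/u du = 5·log(u).
Substituting back, u = sin(2*x).

5*log(sin(2*x)) + C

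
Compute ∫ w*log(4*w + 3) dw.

Use integration by parts with u = log(4*w + 3), dv = w dw.
Then du = 4/(4*w + 3) dw and v = w**2/2.

w**2*log(4*w + 3)/2 - w**2/4 + 3*w/8 - 9*log(4*w + 3)/32 + C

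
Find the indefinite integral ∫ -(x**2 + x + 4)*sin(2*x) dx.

Use integration by parts with u = x**2 + x + 4, dv = -sin(2*x) dx, so v = cos(2*x)/2.
Apply parts 2 times (tabular method): alternate signs, differentiate u down to 0, integrate dv up.

x**2*cos(2*x)/2 - x*sin(2*x)/2 + x*cos(2*x)/2 - sin(2*x)/4 + 7*cos(2*x)/4 + C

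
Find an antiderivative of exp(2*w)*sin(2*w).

exp(2*w)*sin(2*w)/4 - exp(2*w)*cos(2*w)/4 + C

Let I denote the integral. Integrate by parts with u = sin(2*w), dv = exp(2*w) dw, so v = exp(2*w)/2: I = exp(2*w)*sin(2*w)/2 − ∫ exp(2*w)*cos(2*w) dw.
Apply parts again with u = cos(2*w), dv = exp(2*w) dw: ∫ exp(2*w)*cos(2*w) dw = exp(2*w)*cos(2*w)/2 + I. Substituting back brings back I: I = exp(2*w)*sin(2*w)/2 - exp(2*w)*cos(2*w)/2 − I.
Solving for I: (1 + 1)·I equals the remaining terms, so I = (1/2)·(exp(2*w)*sin(2*w)/2 - exp(2*w)*cos(2*w)/2).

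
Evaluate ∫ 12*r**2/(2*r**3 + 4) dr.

Let u = 2*r**3 + 4, so du = (6*r**2) dr.
Rewriting, the integral becomes 2·∫ 1/u du = 2·log(u).
Substituting back, u = 2*r**3 + 4.

2*log(2*r**3 + 4) + C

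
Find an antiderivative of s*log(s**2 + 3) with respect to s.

s**2*log(s**2 + 3)/2 - s**2/2 + 3*log(s**2 + 3)/2 + C

Let u = s**2 + 3, so du = (2*s) ds.
The integral becomes (1/2)·∫ log(u) du; integrate by parts with u′=log(u), dv′=du.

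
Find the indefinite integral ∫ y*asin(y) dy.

y**2*asin(y)/2 + y*sqrt(-y**2 + 1)/4 - asin(y)/4 + C

Use integration by parts with u = arcsin(y), dv = y dy.
Then du = 1/sqrt(-y**2 + 1) dy.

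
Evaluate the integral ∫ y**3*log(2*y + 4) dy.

Use integration by parts with u = log(2*y + 4), dv = y**3 dy.
Then du = 2/(2*y + 4) dy and v = y**4/4.

y**4*log(2*y + 4)/4 - y**4/16 + y**3/6 - y**2/2 + 2*y - 4*log(y + 2) + C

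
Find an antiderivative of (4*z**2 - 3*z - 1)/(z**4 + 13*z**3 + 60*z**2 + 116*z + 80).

Factor the denominator: (z + 2)**2*(z + 4)*(z + 5).
Partial-fraction decomposition: -38/(3*(z + 5)) + 75/(4*(z + 4)) - 73/(12*(z + 2)) + 7/(2*(z + 2)**2).
Integrate each term; A/(z−a) gives A·log|z−a|; A/(z−a)² gives −A/(z−a).

-73*log(z + 2)/12 + 75*log(z + 4)/4 - 38*log(z + 5)/3 - 7/(2*z + 4) + C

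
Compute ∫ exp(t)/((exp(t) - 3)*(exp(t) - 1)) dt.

log(exp(t) - 3)/2 - log(exp(t) - 1)/2 + C

Let u = e^t, du = e^t dt.
The integral becomes ∫ du/((u-3)(u-1)); decompose into partial fractions.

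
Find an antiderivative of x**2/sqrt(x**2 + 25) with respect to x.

x*sqrt(x**2 + 25)/2 - 25*log(x + sqrt(x**2 + 25))/2 + C

Substitute x = 5·tan(θ), so dx = 5·sec(θ)^2 dθ and the radical becomes sqrt(x**2 + 25) = 5·sec(θ) by the Pythagorean identity.
Integrate the resulting trig expression in θ, then back-substitute tan(θ) = x/5, sec(θ) = sqrt(x**2 + 25)/5 (absorbing any constant into C).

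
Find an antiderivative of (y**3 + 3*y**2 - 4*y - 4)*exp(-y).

Use integration by parts with u = y**3 + 3*y**2 - 4*y - 4, dv = exp(-y) dy, so v = -exp(-y).
Apply parts 3 times (tabular method): alternate signs, differentiate u down to 0, integrate dv up.

(-y**3 - 6*y**2 - 8*y - 4)*exp(-y) + C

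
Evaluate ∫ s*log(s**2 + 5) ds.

s**2*log(s**2 + 5)/2 - s**2/2 + 5*log(s**2 + 5)/2 + C

Let u = s**2 + 5, so du = (2*s) ds.
The integral becomes (1/2)·∫ log(u) du; integrate by parts with u′=log(u), dv′=du.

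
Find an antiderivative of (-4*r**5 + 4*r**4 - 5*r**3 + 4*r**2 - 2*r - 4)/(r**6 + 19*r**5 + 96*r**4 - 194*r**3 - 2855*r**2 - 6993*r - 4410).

-1171*log(r - 5)/8448 - log(r + 1)/144 + 1469*log(r + 3)/768 - 7504*log(r + 6)/33 + 127657*log(r + 7)/576 - 26251/(96*r + 672) + C

Factor the denominator: (r - 5)*(r + 1)*(r + 3)*(r + 6)*(r + 7)**2.
Partial-fraction decomposition: 127657/(576*(r + 7)) + 26251/(96*(r + 7)**2) - 7504/(33*(r + 6)) + 1469/(768*(r + 3)) - 1/(144*(r + 1)) - 1171/(8448*(r - 5)).
Integrate each term; A/(r−a) gives A·log|r−a|; A/(r−a)² gives −A/(r−a).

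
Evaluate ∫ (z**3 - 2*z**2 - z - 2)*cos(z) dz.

z**3*sin(z) - 2*z**2*sin(z) + 3*z**2*cos(z) - 7*z*sin(z) - 4*z*cos(z) + 2*sin(z) - 7*cos(z) + C

Use integration by parts with u = z**3 - 2*z**2 - z - 2, dv = cos(z) dz, so v = sin(z).
Apply parts 3 times (tabular method): alternate signs, differentiate u down to 0, integrate dv up.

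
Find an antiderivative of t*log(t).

t**2*log(t)/2 - t**2/4 + C

Use integration by parts with u = log(t), dv = t dt.
Then du = 1/t dt and v = t**2/2.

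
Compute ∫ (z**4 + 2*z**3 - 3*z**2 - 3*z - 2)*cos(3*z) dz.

z**4*sin(3*z)/3 + 2*z**3*sin(3*z)/3 + 4*z**3*cos(3*z)/9 - 13*z**2*sin(3*z)/9 + 2*z**2*cos(3*z)/3 - 13*z*sin(3*z)/9 - 26*z*cos(3*z)/27 - 28*sin(3*z)/81 - 13*cos(3*z)/27 + C

Use integration by parts with u = z**4 + 2*z**3 - 3*z**2 - 3*z - 2, dv = cos(3*z) dz, so v = sin(3*z)/3.
Apply parts 4 times (tabular method): alternate signs, differentiate u down to 0, integrate dv up.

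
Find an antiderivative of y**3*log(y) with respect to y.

y**4*log(y)/4 - y**4/16 + C

Use integration by parts with u = log(y), dv = y**3 dy.
Then du = 1/y dy and v = y**4/4.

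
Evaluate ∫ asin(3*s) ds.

s*asin(3*s) + sqrt(-9*s**2 + 1)/3 + C

Use integration by parts with u = arcsin(3*s), dv = ds.
Then du = 3/sqrt(-9*s**2 + 1) ds.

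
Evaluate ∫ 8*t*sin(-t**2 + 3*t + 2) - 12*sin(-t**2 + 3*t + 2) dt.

4*cos(-t**2 + 3*t + 2) + C

Let u = t**2 - 3*t - 2, so du = (2*t - 3) dt.
Rewriting, the integral becomes -4·∫ sin(u) du = -4·-cos(u).
Substituting back, u = t**2 - 3*t - 2.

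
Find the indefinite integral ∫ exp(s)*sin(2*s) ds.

exp(s)*sin(2*s)/5 - 2*exp(s)*cos(2*s)/5 + C

Let I denote the integral. Integrate by parts with u = sin(2*s), dv = exp(s) ds, so v = exp(s): I = exp(s)*sin(2*s) − 2·∫ exp(s)*cos(2*s) ds.
Apply parts again with u = cos(2*s), dv = exp(s) ds: ∫ exp(s)*cos(2*s) ds = exp(s)*cos(2*s) + 2·I. Substituting back brings back I: I = exp(s)*sin(2*s) - 2*exp(s)*cos(2*s) − 4·I.
Solving for I: (1 + 4)·I equals the remaining terms, so I = (1/5)·(exp(s)*sin(2*s) - 2*exp(s)*cos(2*s)).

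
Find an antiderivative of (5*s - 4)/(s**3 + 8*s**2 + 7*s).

Factor the denominator: s*(s + 1)*(s + 7).
Partial-fraction decomposition: -13/(14*(s + 7)) + 3/(2*(s + 1)) - 4/(7*s).
Integrate each term: A/(s−a) contributes A·log|s−a|.

-4*log(s)/7 + 3*log(s + 1)/2 - 13*log(s + 7)/14 + C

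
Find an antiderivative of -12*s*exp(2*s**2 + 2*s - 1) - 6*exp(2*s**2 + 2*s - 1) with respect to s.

-3*exp(2*s**2 + 2*s - 1) + C

Let u = 2*s**2 + 2*s - 1, so du = (4*s + 2) ds.
Rewriting, the integral becomes -3·∫ e^u du = -3·e^u.
Substituting back, u = 2*s**2 + 2*s - 1.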